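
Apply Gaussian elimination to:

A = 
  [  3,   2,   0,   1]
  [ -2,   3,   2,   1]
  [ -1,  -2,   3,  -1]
Row operations:
R2 → R2 + (2/3)·R1
R3 → R3 + (1/3)·R1
R3 → R3 + (4/13)·R2

Resulting echelon form:
REF = 
  [    3,     2,     0,     1]
  [    0,  13/3,     2,   5/3]
  [    0,     0, 47/13, -2/13]

Rank = 3 (number of non-zero pivot rows).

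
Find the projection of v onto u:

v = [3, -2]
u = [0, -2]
v·u = (3)(0) + (-2)(-2) = 4
u·u = (0)² + (-2)² = 4
proj_u(v) = (v·u / u·u) × u = (4/4) × u = (1) × u

proj_u(v) = [0, -2]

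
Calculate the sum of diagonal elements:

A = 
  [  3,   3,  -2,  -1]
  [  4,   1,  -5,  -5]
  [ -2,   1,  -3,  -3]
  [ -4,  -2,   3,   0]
1

tr(A) = 3 + 1 + -3 + 0 = 1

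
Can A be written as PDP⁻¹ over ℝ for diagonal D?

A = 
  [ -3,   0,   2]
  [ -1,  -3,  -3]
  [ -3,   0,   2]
Yes

Characteristic polynomial: det(λI - A) = λ³ + 4λ² + 3λ
The constant term is 0, so λ = 0 is a root: p(λ) = λ(λ² + 4λ + 3)
λ² + 4λ + 3 = (λ + 3)(λ + 1)
Eigenvalues: 0, -1, -3
λ=-3: alg. mult. = 1, geom. mult. = 3 - rank(A - (-3)I) = 3 - 2 = 1
λ=-1: alg. mult. = 1, geom. mult. = 3 - rank(A - (-1)I) = 3 - 2 = 1
λ=0: alg. mult. = 1, geom. mult. = 3 - rank(A - (0)I) = 3 - 2 = 1
Sum of geometric multiplicities equals n, so A has n independent eigenvectors.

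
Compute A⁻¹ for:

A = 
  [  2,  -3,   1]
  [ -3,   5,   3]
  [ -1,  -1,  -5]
det(A) = (2)·((5)(-5) - (3)(-1)) - (-3)·((-3)(-5) - (3)(-1)) + (1)·((-3)(-1) - (5)(-1))
  = (2)(-22) - (-3)(18) + (1)(8)
  = 18
det(A) = 18 ≠ 0, so A is invertible.

Cofactors Cᵢⱼ = (-1)ⁱ⁺ʲ·Mᵢⱼ:
C = 
  [-22, -18,   8]
  [-16,  -9,   5]
  [-14,  -9,   1]

adj(A) = Cᵀ:
adj(A) = 
  [-22, -16, -14]
  [-18,  -9,  -9]
  [  8,   5,   1]

A⁻¹ = (1/18) · adj(A):
A⁻¹ = 
  [-11/9,  -8/9,  -7/9]
  [   -1,  -1/2,  -1/2]
  [  4/9,  5/18,  1/18]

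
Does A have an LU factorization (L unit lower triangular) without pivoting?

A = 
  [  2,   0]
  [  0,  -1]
Yes.
A[1,1] = 2 ≠ 0, so Gaussian elimination proceeds without a row swap: multiplier ℓ₂₁ = (0)/(2) = 0, and U[2,2] = -1 - (0)(0) = -1.
L = 
  [  1,   0]
  [  0,   1]
U = 
  [  2,   0]
  [  0,  -1]
Check row 2 of LU: [(0)(2), (0)(0) + (-1)] = [0, -1] = row 2 of A ✓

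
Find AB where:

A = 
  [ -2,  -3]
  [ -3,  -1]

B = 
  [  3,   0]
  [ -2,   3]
A is 2×2 and B is 2×2, so AB is 2×2. Each entry is (row of A)·(column of B):
AB[1,1] = (-2)(3) + (-3)(-2) = 0
AB[1,2] = (-2)(0) + (-3)(3) = -9
AB[2,1] = (-3)(3) + (-1)(-2) = -7
AB[2,2] = (-3)(0) + (-1)(3) = -3

AB = 
  [  0,  -9]
  [ -7,  -3]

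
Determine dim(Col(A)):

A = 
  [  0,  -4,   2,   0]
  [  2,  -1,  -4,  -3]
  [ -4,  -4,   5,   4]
Row reduce:
Swap R1 ↔ R2
R3 → R3 + (2)·R1
R3 → R3 - (3/2)·R2
REF = 
  [  2,  -1,  -4,  -3]
  [  0,  -4,   2,   0]
  [  0,   0,  -6,  -2]
Pivot columns: 1, 2, 3 → 3 pivots.
dim(Col(A)) = number of pivot columns = 3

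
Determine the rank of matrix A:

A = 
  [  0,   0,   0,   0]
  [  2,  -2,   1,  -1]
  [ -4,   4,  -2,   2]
Row reduce:
Swap R1 ↔ R2
R3 → R3 + (2)·R1
REF = 
  [  2,  -2,   1,  -1]
  [  0,   0,   0,   0]
  [  0,   0,   0,   0]
Pivot columns: 1 → 1 pivot.

rank(A) = 1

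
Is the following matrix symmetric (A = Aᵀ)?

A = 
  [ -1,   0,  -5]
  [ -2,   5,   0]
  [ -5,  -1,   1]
No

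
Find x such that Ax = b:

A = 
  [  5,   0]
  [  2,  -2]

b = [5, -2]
Row reduce the augmented matrix [A|b]:
R2 → R2 - (2/5)·R1
REF = 
  [  5,   0,   5]
  [  0,  -2,  -4]

Back-substitution:
x₂ = (-4) / (-2) = 2
x₁ = (5 - (0)(2)) / 5 = 1

x = [1, 2]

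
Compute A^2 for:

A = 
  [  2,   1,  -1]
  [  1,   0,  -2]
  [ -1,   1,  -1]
A² = A·A:
A²[1,1] = (2)(2) + (1)(1) + (-1)(-1) = 6
A²[1,2] = (2)(1) + (1)(0) + (-1)(1) = 1
A²[1,3] = (2)(-1) + (1)(-2) + (-1)(-1) = -3
A²[2,1] = (1)(2) + (0)(1) + (-2)(-1) = 4
A²[2,2] = (1)(1) + (0)(0) + (-2)(1) = -1
A²[2,3] = (1)(-1) + (0)(-2) + (-2)(-1) = 1
A²[3,1] = (-1)(2) + (1)(1) + (-1)(-1) = 0
A²[3,2] = (-1)(1) + (1)(0) + (-1)(1) = -2
A²[3,3] = (-1)(-1) + (1)(-2) + (-1)(-1) = 0
A² = 
  [  6,   1,  -3]
  [  4,  -1,   1]
  [  0,  -2,   0]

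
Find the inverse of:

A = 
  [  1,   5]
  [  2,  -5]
det(A) = (1)(-5) - (5)(2) = -15
For a 2×2 matrix, A⁻¹ = (1/det(A)) · [[d, -b], [-c, a]]
    = (-1/15) · [[-5, -5], [-2, 1]]

A⁻¹ = 
  [  1/3,   1/3]
  [ 2/15, -1/15]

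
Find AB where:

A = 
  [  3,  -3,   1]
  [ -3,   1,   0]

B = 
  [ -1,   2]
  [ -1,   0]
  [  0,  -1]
A is 2×3 and B is 3×2, so AB is 2×2. Each entry is (row of A)·(column of B):
AB[1,1] = (3)(-1) + (-3)(-1) + (1)(0) = 0
AB[1,2] = (3)(2) + (-3)(0) + (1)(-1) = 5
AB[2,1] = (-3)(-1) + (1)(-1) + (0)(0) = 2
AB[2,2] = (-3)(2) + (1)(0) + (0)(-1) = -6

AB = 
  [  0,   5]
  [  2,  -6]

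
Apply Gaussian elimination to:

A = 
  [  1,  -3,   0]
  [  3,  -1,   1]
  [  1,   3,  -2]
Row operations:
R2 → R2 - (3)·R1
R3 → R3 - (1)·R1
R3 → R3 - (3/4)·R2

Resulting echelon form:
REF = 
  [    1,    -3,     0]
  [    0,     8,     1]
  [    0,     0, -11/4]

Rank = 3 (number of non-zero pivot rows).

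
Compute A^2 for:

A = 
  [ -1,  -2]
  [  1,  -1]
A² = A·A:
A²[1,1] = (-1)(-1) + (-2)(1) = -1
A²[1,2] = (-1)(-2) + (-2)(-1) = 4
A²[2,1] = (1)(-1) + (-1)(1) = -2
A²[2,2] = (1)(-2) + (-1)(-1) = -1
A² = 
  [ -1,   4]
  [ -2,  -1]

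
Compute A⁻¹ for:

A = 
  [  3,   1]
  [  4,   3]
det(A) = (3)(3) - (1)(4) = 5
For a 2×2 matrix, A⁻¹ = (1/det(A)) · [[d, -b], [-c, a]]
    = (1/5) · [[3, -1], [-4, 3]]

A⁻¹ = 
  [ 3/5, -1/5]
  [-4/5,  3/5]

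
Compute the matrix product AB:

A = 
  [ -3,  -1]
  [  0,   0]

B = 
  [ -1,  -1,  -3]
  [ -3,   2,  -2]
A is 2×2 and B is 2×3, so AB is 2×3. Each entry is (row of A)·(column of B):
AB[1,1] = (-3)(-1) + (-1)(-3) = 6
AB[1,2] = (-3)(-1) + (-1)(2) = 1
AB[1,3] = (-3)(-3) + (-1)(-2) = 11
AB[2,1] = (0)(-1) + (0)(-3) = 0
AB[2,2] = (0)(-1) + (0)(2) = 0
AB[2,3] = (0)(-3) + (0)(-2) = 0

AB = 
  [  6,   1,  11]
  [  0,   0,   0]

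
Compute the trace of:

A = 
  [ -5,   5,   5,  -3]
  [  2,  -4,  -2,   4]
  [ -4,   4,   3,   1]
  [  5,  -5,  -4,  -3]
-9

tr(A) = -5 + -4 + 3 + -3 = -9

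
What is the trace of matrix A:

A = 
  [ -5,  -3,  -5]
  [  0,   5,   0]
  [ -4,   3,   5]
5

tr(A) = -5 + 5 + 5 = 5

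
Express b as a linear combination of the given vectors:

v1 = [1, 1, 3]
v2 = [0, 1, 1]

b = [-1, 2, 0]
c1 = -1, c2 = 3

b = -1·v1 + 3·v2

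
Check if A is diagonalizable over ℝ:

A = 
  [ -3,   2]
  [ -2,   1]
No

tr(A) = -2, det(A) = 1
Characteristic polynomial: λ² - tr(A)λ + det(A) = λ² + 2λ + 1
λ² + 2λ + 1 = (λ + 1)²
Eigenvalues: -1, -1
λ=-1: alg. mult. = 2, geom. mult. = 2 - rank(A - (-1)I) = 2 - 1 = 1
Sum of geometric multiplicities = 1 < n = 2, so there aren't enough independent eigenvectors.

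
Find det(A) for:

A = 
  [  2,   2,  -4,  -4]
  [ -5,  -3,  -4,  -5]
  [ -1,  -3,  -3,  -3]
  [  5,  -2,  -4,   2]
Cofactor expansion along row 1: det(A) = a₁₁M₁₁ - a₁₂M₁₂ + a₁₃M₁₃ - a₁₄M₁₄

M₁₁ = det[[-3, -4, -5]; [-3, -3, -3]; [-2, -4, 2]]
  = (-3)·((-3)(2) - (-3)(-4)) - (-4)·((-3)(2) - (-3)(-2)) + (-5)·((-3)(-4) - (-3)(-2))
  = (-3)(-18) - (-4)(-12) + (-5)(6)
  = -24
M₁₂ = det[[-5, -4, -5]; [-1, -3, -3]; [5, -4, 2]]
  = (-5)·((-3)(2) - (-3)(-4)) - (-4)·((-1)(2) - (-3)(5)) + (-5)·((-1)(-4) - (-3)(5))
  = (-5)(-18) - (-4)(13) + (-5)(19)
  = 47
M₁₃ = det[[-5, -3, -5]; [-1, -3, -3]; [5, -2, 2]]
  = (-5)·((-3)(2) - (-3)(-2)) - (-3)·((-1)(2) - (-3)(5)) + (-5)·((-1)(-2) - (-3)(5))
  = (-5)(-12) - (-3)(13) + (-5)(17)
  = 14
M₁₄ = det[[-5, -3, -4]; [-1, -3, -3]; [5, -2, -4]]
  = (-5)·((-3)(-4) - (-3)(-2)) - (-3)·((-1)(-4) - (-3)(5)) + (-4)·((-1)(-2) - (-3)(5))
  = (-5)(6) - (-3)(19) + (-4)(17)
  = -41

det(A) = (2)(-24) - (2)(47) + (-4)(14) - (-4)(-41) = -362

det(A) = -362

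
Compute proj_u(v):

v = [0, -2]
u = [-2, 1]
v·u = (0)(-2) + (-2)(1) = -2
u·u = (-2)² + (1)² = 5
proj_u(v) = (v·u / u·u) × u = (-2/5) × u

proj_u(v) = [4/5, -2/5]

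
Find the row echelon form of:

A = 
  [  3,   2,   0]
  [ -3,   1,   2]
Row operations:
R2 → R2 + (1)·R1

Resulting echelon form:
REF = 
  [  3,   2,   0]
  [  0,   3,   2]

Rank = 2 (number of non-zero pivot rows).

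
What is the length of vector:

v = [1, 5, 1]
5.196

||v||₂ = √((1)² + (5)² + (1)²) = √27 = 5.196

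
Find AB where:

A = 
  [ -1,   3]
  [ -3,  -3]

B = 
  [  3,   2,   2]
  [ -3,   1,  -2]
A is 2×2 and B is 2×3, so AB is 2×3. Each entry is (row of A)·(column of B):
AB[1,1] = (-1)(3) + (3)(-3) = -12
AB[1,2] = (-1)(2) + (3)(1) = 1
AB[1,3] = (-1)(2) + (3)(-2) = -8
AB[2,1] = (-3)(3) + (-3)(-3) = 0
AB[2,2] = (-3)(2) + (-3)(1) = -9
AB[2,3] = (-3)(2) + (-3)(-2) = 0

AB = 
  [-12,   1,  -8]
  [  0,  -9,   0]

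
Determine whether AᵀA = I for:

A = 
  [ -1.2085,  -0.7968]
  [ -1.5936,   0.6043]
No

AᵀA = 
  [  4,  -0.0001]
  [ -0.0001,   1.0001]
≠ I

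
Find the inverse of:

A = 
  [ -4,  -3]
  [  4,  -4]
det(A) = (-4)(-4) - (-3)(4) = 28
For a 2×2 matrix, A⁻¹ = (1/det(A)) · [[d, -b], [-c, a]]
    = (1/28) · [[-4, 3], [-4, -4]]

A⁻¹ = 
  [-1/7, 3/28]
  [-1/7, -1/7]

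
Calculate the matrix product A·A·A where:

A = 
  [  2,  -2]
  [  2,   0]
A^3 = 
  [ -8,   0]
  [  0,  -8]

A² = A·A:
A²[1,1] = (2)(2) + (-2)(2) = 0
A²[1,2] = (2)(-2) + (-2)(0) = -4
A²[2,1] = (2)(2) + (0)(2) = 4
A²[2,2] = (2)(-2) + (0)(0) = -4
A² = 
  [  0,  -4]
  [  4,  -4]

A^3 = A^2·A:
A^3[1,1] = (0)(2) + (-4)(2) = -8
A^3[1,2] = (0)(-2) + (-4)(0) = 0
A^3[2,1] = (4)(2) + (-4)(2) = 0
A^3[2,2] = (4)(-2) + (-4)(0) = -8
A^3 = 
  [ -8,   0]
  [  0,  -8]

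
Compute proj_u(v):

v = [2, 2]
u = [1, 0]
proj_u(v) = [2, 0]

v·u = (2)(1) + (2)(0) = 2
u·u = (1)² + (0)² = 1
proj_u(v) = (v·u / u·u) × u = (2/1) × u = (2) × u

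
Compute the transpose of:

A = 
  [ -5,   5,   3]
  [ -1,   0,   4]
Aᵀ = 
  [ -5,  -1]
  [  5,   0]
  [  3,   4]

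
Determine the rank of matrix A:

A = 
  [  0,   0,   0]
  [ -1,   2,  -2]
Row reduce:
Swap R1 ↔ R2
REF = 
  [ -1,   2,  -2]
  [  0,   0,   0]
Pivot columns: 1 → 1 pivot.

rank(A) = 1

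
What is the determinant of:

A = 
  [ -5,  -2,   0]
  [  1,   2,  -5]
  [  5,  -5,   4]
Cofactor expansion along row 1:
det(A) = (-5)·((2)(4) - (-5)(-5)) - (-2)·((1)(4) - (-5)(5)) + (0)·((1)(-5) - (2)(5))
  = (-5)(-17) - (-2)(29) + (0)(-15)
  = 143

det(A) = 143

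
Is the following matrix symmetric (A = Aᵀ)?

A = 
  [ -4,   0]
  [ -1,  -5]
No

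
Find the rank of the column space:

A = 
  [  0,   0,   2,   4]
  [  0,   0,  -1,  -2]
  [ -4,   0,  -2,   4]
Row reduce:
Swap R1 ↔ R3
R3 → R3 + (2)·R2
REF = 
  [ -4,   0,  -2,   4]
  [  0,   0,  -1,  -2]
  [  0,   0,   0,   0]
Pivot columns: 1, 3 → 2 pivots.
dim(Col(A)) = number of pivot columns = 2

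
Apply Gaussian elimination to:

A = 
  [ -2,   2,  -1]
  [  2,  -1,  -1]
Row operations:
R2 → R2 + (1)·R1

Resulting echelon form:
REF = 
  [ -2,   2,  -1]
  [  0,   1,  -2]

Rank = 2 (number of non-zero pivot rows).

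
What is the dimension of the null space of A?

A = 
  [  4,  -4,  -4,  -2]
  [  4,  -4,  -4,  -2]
nullity(A) = 3

Row reduce:
R2 → R2 - (1)·R1
REF = 
  [  4,  -4,  -4,  -2]
  [  0,   0,   0,   0]
Pivot columns: 1 → 1 pivot.
rank(A) = 1, so nullity(A) = 4 - 1 = 3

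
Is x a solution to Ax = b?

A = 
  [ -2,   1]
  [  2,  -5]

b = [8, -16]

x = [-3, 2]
Yes

Ax = [8, -16] = b ✓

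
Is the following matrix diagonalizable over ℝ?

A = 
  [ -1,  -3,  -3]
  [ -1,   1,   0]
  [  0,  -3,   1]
No

Characteristic polynomial: det(λI - A) = λ³ - λ² - 4λ + 13
By the rational root theorem any rational root is an integer dividing 13; none of those is a root, so p(λ) has no rational roots and hence (being an irreducible cubic) no repeated roots.
Discriminant of the cubic: Δ = -3303
Δ < 0 ⇒ one real eigenvalue and a complex-conjugate pair: λ ≈ -2.556, 1.778 + 1.388i, 1.778 - 1.388i
Has complex eigenvalues (not diagonalizable over ℝ).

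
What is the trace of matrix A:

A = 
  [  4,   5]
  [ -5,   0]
4

tr(A) = 4 + 0 = 4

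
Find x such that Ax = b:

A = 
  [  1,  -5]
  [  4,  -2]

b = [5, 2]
Row reduce the augmented matrix [A|b]:
R2 → R2 - (4)·R1
REF = 
  [  1,  -5,   5]
  [  0,  18, -18]

Back-substitution:
x₂ = (-18) / 18 = -1
x₁ = (5 - (-5)(-1)) / 1 = 0

x = [0, -1]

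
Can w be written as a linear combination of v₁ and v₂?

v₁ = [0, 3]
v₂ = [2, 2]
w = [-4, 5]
Yes

Form the augmented matrix and row-reduce:
[v₁|v₂|w] = 
  [  0,   2,  -4]
  [  3,   2,   5]
Swap R1 ↔ R2
REF = 
  [  3,   2,   5]
  [  0,   2,  -4]

No row of the form [0 0 | nonzero], so the system is consistent. Back-substitution gives c₁ = 3, c₂ = -2: w = (3)·v₁ + (-2)·v₂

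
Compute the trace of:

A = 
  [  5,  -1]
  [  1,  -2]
3

tr(A) = 5 + -2 = 3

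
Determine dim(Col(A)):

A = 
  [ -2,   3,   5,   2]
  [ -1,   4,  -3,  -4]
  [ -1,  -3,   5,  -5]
dim(Col(A)) = 3

Row reduce:
R2 → R2 - (1/2)·R1
R3 → R3 - (1/2)·R1
R3 → R3 + (9/5)·R2
REF = 
  [   -2,     3,     5,     2]
  [    0,   5/2, -11/2,    -5]
  [    0,     0, -37/5,   -15]
Pivot columns: 1, 2, 3 → 3 pivots.
dim(Col(A)) = number of pivot columns = 3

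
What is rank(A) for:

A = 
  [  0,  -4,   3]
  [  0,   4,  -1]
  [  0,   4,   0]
rank(A) = 2

Row reduce:
R2 → R2 + (1)·R1
R3 → R3 + (1)·R1
R3 → R3 - (3/2)·R2
REF = 
  [  0,  -4,   3]
  [  0,   0,   2]
  [  0,   0,   0]
Pivot columns: 2, 3 → 2 pivots.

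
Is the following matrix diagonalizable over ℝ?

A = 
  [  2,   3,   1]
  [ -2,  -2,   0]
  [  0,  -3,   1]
No

Characteristic polynomial: det(λI - A) = λ³ - λ² + 2λ - 8
Testing integer divisors of the constant term: p(2) = 0, so (λ - 2) is a factor:
p(λ) = (λ - 2)(λ² + λ + 4)
λ² + λ + 4 = 0  ⇒  λ = (-1 ± √((1)² - 4·(4)))/2 = (-1 ± √(-15))/2
  = (-1 + i√15)/2,  (-1 - i√15)/2
Eigenvalues: 2, (-1 + i√15)/2, (-1 - i√15)/2  (≈ 2, -0.5 + 1.936i, -0.5 - 1.936i)
Has complex eigenvalues (not diagonalizable over ℝ).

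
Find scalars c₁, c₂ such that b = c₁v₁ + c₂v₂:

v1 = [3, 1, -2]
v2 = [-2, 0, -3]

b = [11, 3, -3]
c1 = 3, c2 = -1

b = 3·v1 + -1·v2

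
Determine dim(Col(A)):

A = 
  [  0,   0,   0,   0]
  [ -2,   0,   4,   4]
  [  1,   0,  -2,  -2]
Row reduce:
Swap R1 ↔ R2
R3 → R3 + (1/2)·R1
REF = 
  [ -2,   0,   4,   4]
  [  0,   0,   0,   0]
  [  0,   0,   0,   0]
Pivot columns: 1 → 1 pivot.
dim(Col(A)) = number of pivot columns = 1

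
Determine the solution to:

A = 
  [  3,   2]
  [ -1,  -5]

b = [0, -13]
x = [-2, 3]

Row reduce the augmented matrix [A|b]:
R2 → R2 + (1/3)·R1
REF = 
  [    3,     2,     0]
  [    0, -13/3,   -13]

Back-substitution:
x₂ = (-13) / (-13/3) = 3
x₁ = (0 - (2)(3)) / 3 = -2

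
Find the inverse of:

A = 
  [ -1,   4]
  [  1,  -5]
det(A) = (-1)(-5) - (4)(1) = 1
For a 2×2 matrix, A⁻¹ = (1/det(A)) · [[d, -b], [-c, a]]
    = (1) · [[-5, -4], [-1, -1]]

A⁻¹ = 
  [ -5,  -4]
  [ -1,  -1]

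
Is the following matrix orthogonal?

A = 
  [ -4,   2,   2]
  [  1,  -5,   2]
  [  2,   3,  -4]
No

AᵀA = 
  [ 21,  -7, -14]
  [ -7,  38, -18]
  [-14, -18,  24]
≠ I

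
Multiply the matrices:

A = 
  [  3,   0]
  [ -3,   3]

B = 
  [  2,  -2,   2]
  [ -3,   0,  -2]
AB = 
  [  6,  -6,   6]
  [-15,   6, -12]

A is 2×2 and B is 2×3, so AB is 2×3. Each entry is (row of A)·(column of B):
AB[1,1] = (3)(2) + (0)(-3) = 6
AB[1,2] = (3)(-2) + (0)(0) = -6
AB[1,3] = (3)(2) + (0)(-2) = 6
AB[2,1] = (-3)(2) + (3)(-3) = -15
AB[2,2] = (-3)(-2) + (3)(0) = 6
AB[2,3] = (-3)(2) + (3)(-2) = -12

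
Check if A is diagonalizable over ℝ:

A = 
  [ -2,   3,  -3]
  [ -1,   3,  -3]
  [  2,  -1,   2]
No

Characteristic polynomial: det(λI - A) = λ³ - 3λ² + 2λ + 3
By the rational root theorem any rational root is an integer dividing 3; none of those is a root, so p(λ) has no rational roots and hence (being an irreducible cubic) no repeated roots.
Discriminant of the cubic: Δ = -239
Δ < 0 ⇒ one real eigenvalue and a complex-conjugate pair: λ ≈ 1.836 + 1.047i, 1.836 - 1.047i, -0.6717
Has complex eigenvalues (not diagonalizable over ℝ).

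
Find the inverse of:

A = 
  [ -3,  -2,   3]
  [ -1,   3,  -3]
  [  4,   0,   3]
det(A) = (-3)·((3)(3) - (-3)(0)) - (-2)·((-1)(3) - (-3)(4)) + (3)·((-1)(0) - (3)(4))
  = (-3)(9) - (-2)(9) + (3)(-12)
  = -45
det(A) = -45 ≠ 0, so A is invertible.

Cofactors Cᵢⱼ = (-1)ⁱ⁺ʲ·Mᵢⱼ:
C = 
  [  9,  -9, -12]
  [  6, -21,  -8]
  [ -3, -12, -11]

adj(A) = Cᵀ:
adj(A) = 
  [  9,   6,  -3]
  [ -9, -21, -12]
  [-12,  -8, -11]

A⁻¹ = (-1/45) · adj(A):
A⁻¹ = 
  [ -1/5, -2/15,  1/15]
  [  1/5,  7/15,  4/15]
  [ 4/15,  8/45, 11/45]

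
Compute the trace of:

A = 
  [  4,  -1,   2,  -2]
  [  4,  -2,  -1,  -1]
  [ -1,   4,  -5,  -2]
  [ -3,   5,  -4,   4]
1

tr(A) = 4 + -2 + -5 + 4 = 1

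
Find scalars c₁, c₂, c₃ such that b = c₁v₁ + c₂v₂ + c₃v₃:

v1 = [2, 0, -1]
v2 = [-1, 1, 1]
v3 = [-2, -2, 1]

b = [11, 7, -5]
c1 = 3, c2 = 1, c3 = -3

b = 3·v1 + 1·v2 + -3·v3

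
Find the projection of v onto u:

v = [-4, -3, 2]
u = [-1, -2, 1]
v·u = (-4)(-1) + (-3)(-2) + (2)(1) = 12
u·u = (-1)² + (-2)² + (1)² = 6
proj_u(v) = (v·u / u·u) × u = (12/6) × u = (2) × u

proj_u(v) = [-2, -4, 2]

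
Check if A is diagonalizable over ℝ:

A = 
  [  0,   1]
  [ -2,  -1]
No

tr(A) = -1, det(A) = 2
Characteristic polynomial: λ² - tr(A)λ + det(A) = λ² + λ + 2
λ² + λ + 2 = 0  ⇒  λ = (-1 ± √((1)² - 4·(2)))/2 = (-1 ± √(-7))/2
  = (-1 + i√7)/2,  (-1 - i√7)/2
Eigenvalues: (-1 + i√7)/2, (-1 - i√7)/2  (≈ -0.5 + 1.323i, -0.5 - 1.323i)
Has complex eigenvalues (not diagonalizable over ℝ).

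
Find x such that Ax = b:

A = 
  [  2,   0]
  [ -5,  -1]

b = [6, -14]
Row reduce the augmented matrix [A|b]:
R2 → R2 + (5/2)·R1
REF = 
  [  2,   0,   6]
  [  0,  -1,   1]

Back-substitution:
x₂ = 1 / (-1) = -1
x₁ = (6 - (0)(-1)) / 2 = 3

x = [3, -1]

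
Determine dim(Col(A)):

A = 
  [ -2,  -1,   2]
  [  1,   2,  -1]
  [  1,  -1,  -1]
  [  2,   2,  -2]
dim(Col(A)) = 2

Row reduce:
R2 → R2 + (1/2)·R1
R3 → R3 + (1/2)·R1
R4 → R4 + (1)·R1
R3 → R3 + (1)·R2
R4 → R4 - (2/3)·R2
REF = 
  [ -2,  -1,   2]
  [  0, 3/2,   0]
  [  0,   0,   0]
  [  0,   0,   0]
Pivot columns: 1, 2 → 2 pivots.
dim(Col(A)) = number of pivot columns = 2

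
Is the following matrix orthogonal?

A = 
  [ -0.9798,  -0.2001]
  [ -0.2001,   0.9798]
Yes

AᵀA = 
  [  1,   0]
  [  0,   1]
≈ I (equal to I up to the 4-dp rounding of the entries)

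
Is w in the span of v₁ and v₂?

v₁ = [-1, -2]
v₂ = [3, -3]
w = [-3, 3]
Yes

Form the augmented matrix and row-reduce:
[v₁|v₂|w] = 
  [ -1,   3,  -3]
  [ -2,  -3,   3]
R2 → R2 - (2)·R1
REF = 
  [ -1,   3,  -3]
  [  0,  -9,   9]

No row of the form [0 0 | nonzero], so the system is consistent. Back-substitution gives c₁ = 0, c₂ = -1: w = (0)·v₁ + (-1)·v₂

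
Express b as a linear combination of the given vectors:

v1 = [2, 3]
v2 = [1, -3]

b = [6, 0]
c1 = 2, c2 = 2

b = 2·v1 + 2·v2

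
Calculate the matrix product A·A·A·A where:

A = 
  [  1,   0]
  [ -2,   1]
A² = A·A:
A²[1,1] = (1)(1) + (0)(-2) = 1
A²[1,2] = (1)(0) + (0)(1) = 0
A²[2,1] = (-2)(1) + (1)(-2) = -4
A²[2,2] = (-2)(0) + (1)(1) = 1
A² = 
  [  1,   0]
  [ -4,   1]

A^3 = A^2·A:
A^3[1,1] = (1)(1) + (0)(-2) = 1
A^3[1,2] = (1)(0) + (0)(1) = 0
A^3[2,1] = (-4)(1) + (1)(-2) = -6
A^3[2,2] = (-4)(0) + (1)(1) = 1
A^3 = 
  [  1,   0]
  [ -6,   1]

A^4 = A^3·A:
A^4[1,1] = (1)(1) + (0)(-2) = 1
A^4[1,2] = (1)(0) + (0)(1) = 0
A^4[2,1] = (-6)(1) + (1)(-2) = -8
A^4[2,2] = (-6)(0) + (1)(1) = 1
A^4 = 
  [  1,   0]
  [ -8,   1]

Therefore
A^4 = 
  [  1,   0]
  [ -8,   1]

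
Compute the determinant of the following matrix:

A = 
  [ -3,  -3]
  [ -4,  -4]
For a 2×2 matrix, det = ad - bc = (-3)(-4) - (-3)(-4) = 0

det(A) = 0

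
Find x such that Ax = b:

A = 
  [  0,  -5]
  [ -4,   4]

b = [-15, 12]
x = [0, 3]

Row reduce the augmented matrix [A|b]:
Swap R1 ↔ R2
REF = 
  [ -4,   4,  12]
  [  0,  -5, -15]

Back-substitution:
x₂ = (-15) / (-5) = 3
x₁ = (12 - (4)(3)) / (-4) = 0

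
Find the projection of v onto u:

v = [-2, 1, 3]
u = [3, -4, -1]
v·u = (-2)(3) + (1)(-4) + (3)(-1) = -13
u·u = (3)² + (-4)² + (-1)² = 26
proj_u(v) = (v·u / u·u) × u = (-13/26) × u = (-1/2) × u

proj_u(v) = [-3/2, 2, 1/2]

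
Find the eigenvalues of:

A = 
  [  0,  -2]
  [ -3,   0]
tr(A) = 0, det(A) = -6
Characteristic polynomial: λ² - tr(A)λ + det(A) = λ² - 6
λ² - 6 = 0  ⇒  λ = (0 ± √((0)² - 4·(-6)))/2 = (0 ± √(24))/2
  = √6,  -√6

λ = √6, -√6  (≈ 2.449, -2.449)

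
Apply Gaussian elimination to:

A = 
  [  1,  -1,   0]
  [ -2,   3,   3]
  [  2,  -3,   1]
Row operations:
R2 → R2 + (2)·R1
R3 → R3 - (2)·R1
R3 → R3 + (1)·R2

Resulting echelon form:
REF = 
  [  1,  -1,   0]
  [  0,   1,   3]
  [  0,   0,   4]

Rank = 3 (number of non-zero pivot rows).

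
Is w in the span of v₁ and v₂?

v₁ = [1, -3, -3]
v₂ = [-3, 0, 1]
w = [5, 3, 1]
Yes

Form the augmented matrix and row-reduce:
[v₁|v₂|w] = 
  [  1,  -3,   5]
  [ -3,   0,   3]
  [ -3,   1,   1]
R2 → R2 + (3)·R1
R3 → R3 + (3)·R1
R3 → R3 - (8/9)·R2
REF = 
  [  1,  -3,   5]
  [  0,  -9,  18]
  [  0,   0,   0]

No row of the form [0 0 | nonzero], so the system is consistent. Back-substitution gives c₁ = -1, c₂ = -2: w = (-1)·v₁ + (-2)·v₂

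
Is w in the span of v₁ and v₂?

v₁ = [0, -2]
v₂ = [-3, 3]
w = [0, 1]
Yes

Form the augmented matrix and row-reduce:
[v₁|v₂|w] = 
  [  0,  -3,   0]
  [ -2,   3,   1]
Swap R1 ↔ R2
REF = 
  [ -2,   3,   1]
  [  0,  -3,   0]

No row of the form [0 0 | nonzero], so the system is consistent. Back-substitution gives c₁ = -1/2, c₂ = 0: w = (-1/2)·v₁ + (0)·v₂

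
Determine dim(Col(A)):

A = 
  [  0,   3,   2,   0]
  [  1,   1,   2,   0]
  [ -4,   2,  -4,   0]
Row reduce:
Swap R1 ↔ R2
R3 → R3 + (4)·R1
R3 → R3 - (2)·R2
REF = 
  [  1,   1,   2,   0]
  [  0,   3,   2,   0]
  [  0,   0,   0,   0]
Pivot columns: 1, 2 → 2 pivots.
dim(Col(A)) = number of pivot columns = 2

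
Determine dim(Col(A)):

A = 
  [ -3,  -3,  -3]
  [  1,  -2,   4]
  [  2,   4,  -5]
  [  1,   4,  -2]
dim(Col(A)) = 3

Row reduce:
R2 → R2 + (1/3)·R1
R3 → R3 + (2/3)·R1
R4 → R4 + (1/3)·R1
R3 → R3 + (2/3)·R2
R4 → R4 + (1)·R2
REF = 
  [ -3,  -3,  -3]
  [  0,  -3,   3]
  [  0,   0,  -5]
  [  0,   0,   0]
Pivot columns: 1, 2, 3 → 3 pivots.
dim(Col(A)) = number of pivot columns = 3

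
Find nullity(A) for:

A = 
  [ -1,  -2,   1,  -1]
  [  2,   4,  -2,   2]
nullity(A) = 3

Row reduce:
R2 → R2 + (2)·R1
REF = 
  [ -1,  -2,   1,  -1]
  [  0,   0,   0,   0]
Pivot columns: 1 → 1 pivot.
rank(A) = 1, so nullity(A) = 4 - 1 = 3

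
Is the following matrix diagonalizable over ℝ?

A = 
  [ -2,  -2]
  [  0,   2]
Yes

tr(A) = 0, det(A) = -4
Characteristic polynomial: λ² - tr(A)λ + det(A) = λ² - 4
λ² - 4 = (λ + 2)(λ - 2)
Eigenvalues: 2, -2
λ=-2: alg. mult. = 1, geom. mult. = 2 - rank(A - (-2)I) = 2 - 1 = 1
λ=2: alg. mult. = 1, geom. mult. = 2 - rank(A - (2)I) = 2 - 1 = 1
Sum of geometric multiplicities equals n, so A has n independent eigenvectors.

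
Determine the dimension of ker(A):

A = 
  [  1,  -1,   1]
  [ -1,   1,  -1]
nullity(A) = 2

Row reduce:
R2 → R2 + (1)·R1
REF = 
  [  1,  -1,   1]
  [  0,   0,   0]
Pivot columns: 1 → 1 pivot.
rank(A) = 1, so nullity(A) = 3 - 1 = 2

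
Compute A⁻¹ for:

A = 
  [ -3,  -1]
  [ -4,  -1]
det(A) = (-3)(-1) - (-1)(-4) = -1
For a 2×2 matrix, A⁻¹ = (1/det(A)) · [[d, -b], [-c, a]]
    = (-1) · [[-1, 1], [4, -3]]

A⁻¹ = 
  [  1,  -1]
  [ -4,   3]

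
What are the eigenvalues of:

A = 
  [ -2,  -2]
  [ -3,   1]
λ = (-1 + √33)/2, (-1 - √33)/2  (≈ 2.372, -3.372)

tr(A) = -1, det(A) = -8
Characteristic polynomial: λ² - tr(A)λ + det(A) = λ² + λ - 8
λ² + λ - 8 = 0  ⇒  λ = (-1 ± √((1)² - 4·(-8)))/2 = (-1 ± √(33))/2
  = (-1 + √33)/2,  (-1 - √33)/2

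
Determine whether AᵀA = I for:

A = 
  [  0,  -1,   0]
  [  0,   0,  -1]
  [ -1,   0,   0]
Yes

AᵀA = 
  [  1,   0,   0]
  [  0,   1,   0]
  [  0,   0,   1]
= I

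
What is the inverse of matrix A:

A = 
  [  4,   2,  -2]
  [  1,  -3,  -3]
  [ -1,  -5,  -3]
det(A) = (4)·((-3)(-3) - (-3)(-5)) - (2)·((1)(-3) - (-3)(-1)) + (-2)·((1)(-5) - (-3)(-1))
  = (4)(-6) - (2)(-6) + (-2)(-8)
  = 4
det(A) = 4 ≠ 0, so A is invertible.

Cofactors Cᵢⱼ = (-1)ⁱ⁺ʲ·Mᵢⱼ:
C = 
  [ -6,   6,  -8]
  [ 16, -14,  18]
  [-12,  10, -14]

adj(A) = Cᵀ:
adj(A) = 
  [ -6,  16, -12]
  [  6, -14,  10]
  [ -8,  18, -14]

A⁻¹ = (1/4) · adj(A):
A⁻¹ = 
  [-3/2,    4,   -3]
  [ 3/2, -7/2,  5/2]
  [  -2,  9/2, -7/2]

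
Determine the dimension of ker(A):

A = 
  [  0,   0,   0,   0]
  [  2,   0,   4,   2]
nullity(A) = 3

Row reduce:
Swap R1 ↔ R2
REF = 
  [  2,   0,   4,   2]
  [  0,   0,   0,   0]
Pivot columns: 1 → 1 pivot.
rank(A) = 1, so nullity(A) = 4 - 1 = 3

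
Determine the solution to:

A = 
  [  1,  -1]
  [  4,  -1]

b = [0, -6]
x = [-2, -2]

Row reduce the augmented matrix [A|b]:
R2 → R2 - (4)·R1
REF = 
  [  1,  -1,   0]
  [  0,   3,  -6]

Back-substitution:
x₂ = (-6) / 3 = -2
x₁ = (0 - (-1)(-2)) / 1 = -2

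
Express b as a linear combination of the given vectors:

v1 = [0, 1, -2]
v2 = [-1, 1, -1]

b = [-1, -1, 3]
c1 = -2, c2 = 1

b = -2·v1 + 1·v2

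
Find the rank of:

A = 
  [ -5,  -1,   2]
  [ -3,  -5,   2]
rank(A) = 2

Row reduce:
R2 → R2 - (3/5)·R1
REF = 
  [   -5,    -1,     2]
  [    0, -22/5,   4/5]
Pivot columns: 1, 2 → 2 pivots.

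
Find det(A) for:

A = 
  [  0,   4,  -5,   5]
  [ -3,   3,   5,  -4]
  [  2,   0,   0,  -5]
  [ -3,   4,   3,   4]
381

Cofactor expansion along row 1: det(A) = a₁₁M₁₁ - a₁₂M₁₂ + a₁₃M₁₃ - a₁₄M₁₄

M₁₁ = det[[3, 5, -4]; [0, 0, -5]; [4, 3, 4]]
  = (3)·((0)(4) - (-5)(3)) - (5)·((0)(4) - (-5)(4)) + (-4)·((0)(3) - (0)(4))
  = (3)(15) - (5)(20) + (-4)(0)
  = -55
M₁₂ = det[[-3, 5, -4]; [2, 0, -5]; [-3, 3, 4]]
  = (-3)·((0)(4) - (-5)(3)) - (5)·((2)(4) - (-5)(-3)) + (-4)·((2)(3) - (0)(-3))
  = (-3)(15) - (5)(-7) + (-4)(6)
  = -34
M₁₃ = det[[-3, 3, -4]; [2, 0, -5]; [-3, 4, 4]]
  = (-3)·((0)(4) - (-5)(4)) - (3)·((2)(4) - (-5)(-3)) + (-4)·((2)(4) - (0)(-3))
  = (-3)(20) - (3)(-7) + (-4)(8)
  = -71
M₁₄ = det[[-3, 3, 5]; [2, 0, 0]; [-3, 4, 3]]
  = (-3)·((0)(3) - (0)(4)) - (3)·((2)(3) - (0)(-3)) + (5)·((2)(4) - (0)(-3))
  = (-3)(0) - (3)(6) + (5)(8)
  = 22

det(A) = (0)(-55) - (4)(-34) + (-5)(-71) - (5)(22) = 381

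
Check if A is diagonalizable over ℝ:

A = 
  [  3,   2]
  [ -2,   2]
No

tr(A) = 5, det(A) = 10
Characteristic polynomial: λ² - tr(A)λ + det(A) = λ² - 5λ + 10
λ² - 5λ + 10 = 0  ⇒  λ = (5 ± √((-5)² - 4·(10)))/2 = (5 ± √(-15))/2
  = (5 + i√15)/2,  (5 - i√15)/2
Eigenvalues: (5 + i√15)/2, (5 - i√15)/2  (≈ 2.5 + 1.936i, 2.5 - 1.936i)
Has complex eigenvalues (not diagonalizable over ℝ).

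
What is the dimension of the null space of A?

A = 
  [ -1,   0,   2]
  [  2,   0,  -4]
nullity(A) = 2

Row reduce:
R2 → R2 + (2)·R1
REF = 
  [ -1,   0,   2]
  [  0,   0,   0]
Pivot columns: 1 → 1 pivot.
rank(A) = 1, so nullity(A) = 3 - 1 = 2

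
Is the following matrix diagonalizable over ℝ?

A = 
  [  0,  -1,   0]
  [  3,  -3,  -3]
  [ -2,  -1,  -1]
No

Characteristic polynomial: det(λI - A) = λ³ + 4λ² + 3λ + 9
By the rational root theorem any rational root is an integer dividing 9; none of those is a root, so p(λ) has no rational roots and hence (being an irreducible cubic) no repeated roots.
Discriminant of the cubic: Δ = -2511
Δ < 0 ⇒ one real eigenvalue and a complex-conjugate pair: λ ≈ -3.83, -0.08489 + 1.531i, -0.08489 - 1.531i
Has complex eigenvalues (not diagonalizable over ℝ).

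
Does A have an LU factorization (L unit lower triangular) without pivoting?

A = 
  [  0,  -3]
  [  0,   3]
Yes.
The first column is zero, so A is already upper triangular: L = I, U = A.
L = 
  [  1,   0]
  [  0,   1]
U = 
  [  0,  -3]
  [  0,   3]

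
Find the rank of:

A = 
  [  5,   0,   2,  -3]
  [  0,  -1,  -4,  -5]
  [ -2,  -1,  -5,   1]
rank(A) = 3

Row reduce:
R3 → R3 + (2/5)·R1
R3 → R3 - (1)·R2
REF = 
  [   5,    0,    2,   -3]
  [   0,   -1,   -4,   -5]
  [   0,    0, -1/5, 24/5]
Pivot columns: 1, 2, 3 → 3 pivots.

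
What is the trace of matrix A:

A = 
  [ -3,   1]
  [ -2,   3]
0

tr(A) = -3 + 3 = 0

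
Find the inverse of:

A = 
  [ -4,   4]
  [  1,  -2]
det(A) = (-4)(-2) - (4)(1) = 4
For a 2×2 matrix, A⁻¹ = (1/det(A)) · [[d, -b], [-c, a]]
    = (1/4) · [[-2, -4], [-1, -4]]

A⁻¹ = 
  [-1/2,   -1]
  [-1/4,   -1]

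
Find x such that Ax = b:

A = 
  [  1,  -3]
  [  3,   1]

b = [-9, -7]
x = [-3, 2]

Row reduce the augmented matrix [A|b]:
R2 → R2 - (3)·R1
REF = 
  [  1,  -3,  -9]
  [  0,  10,  20]

Back-substitution:
x₂ = 20 / 10 = 2
x₁ = (-9 - (-3)(2)) / 1 = -3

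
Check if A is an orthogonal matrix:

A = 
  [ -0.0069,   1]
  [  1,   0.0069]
Yes

AᵀA = 
  [  1,   0]
  [  0,   1]
≈ I (equal to I up to the 4-dp rounding of the entries)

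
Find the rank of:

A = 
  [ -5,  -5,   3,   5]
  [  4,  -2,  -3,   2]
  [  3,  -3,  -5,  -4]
Row reduce:
R2 → R2 + (4/5)·R1
R3 → R3 + (3/5)·R1
R3 → R3 - (1)·R2
REF = 
  [   -5,    -5,     3,     5]
  [    0,    -6,  -3/5,     6]
  [    0,     0, -13/5,    -7]
Pivot columns: 1, 2, 3 → 3 pivots.

rank(A) = 3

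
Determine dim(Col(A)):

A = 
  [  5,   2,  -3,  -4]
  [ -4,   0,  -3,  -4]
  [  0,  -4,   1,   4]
Row reduce:
R2 → R2 + (4/5)·R1
R3 → R3 + (5/2)·R2
REF = 
  [    5,     2,    -3,    -4]
  [    0,   8/5, -27/5, -36/5]
  [    0,     0, -25/2,   -14]
Pivot columns: 1, 2, 3 → 3 pivots.
dim(Col(A)) = number of pivot columns = 3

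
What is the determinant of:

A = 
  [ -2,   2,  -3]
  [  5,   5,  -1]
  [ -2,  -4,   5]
Cofactor expansion along row 1:
det(A) = (-2)·((5)(5) - (-1)(-4)) - (2)·((5)(5) - (-1)(-2)) + (-3)·((5)(-4) - (5)(-2))
  = (-2)(21) - (2)(23) + (-3)(-10)
  = -58

det(A) = -58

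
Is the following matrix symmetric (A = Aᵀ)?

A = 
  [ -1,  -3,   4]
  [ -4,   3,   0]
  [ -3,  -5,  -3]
No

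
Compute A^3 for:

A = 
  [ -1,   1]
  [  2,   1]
A² = A·A:
A²[1,1] = (-1)(-1) + (1)(2) = 3
A²[1,2] = (-1)(1) + (1)(1) = 0
A²[2,1] = (2)(-1) + (1)(2) = 0
A²[2,2] = (2)(1) + (1)(1) = 3
A² = 
  [  3,   0]
  [  0,   3]

A^3 = A^2·A:
A^3[1,1] = (3)(-1) + (0)(2) = -3
A^3[1,2] = (3)(1) + (0)(1) = 3
A^3[2,1] = (0)(-1) + (3)(2) = 6
A^3[2,2] = (0)(1) + (3)(1) = 3
A^3 = 
  [ -3,   3]
  [  6,   3]

Therefore
A^3 = 
  [ -3,   3]
  [  6,   3]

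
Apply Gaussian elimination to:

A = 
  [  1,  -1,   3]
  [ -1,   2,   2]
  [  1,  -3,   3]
Row operations:
R2 → R2 + (1)·R1
R3 → R3 - (1)·R1
R3 → R3 + (2)·R2

Resulting echelon form:
REF = 
  [  1,  -1,   3]
  [  0,   1,   5]
  [  0,   0,  10]

Rank = 3 (number of non-zero pivot rows).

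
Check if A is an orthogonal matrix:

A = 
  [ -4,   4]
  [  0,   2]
No

AᵀA = 
  [ 16, -16]
  [-16,  20]
≠ I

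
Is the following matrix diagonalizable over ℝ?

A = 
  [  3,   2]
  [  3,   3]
Yes

tr(A) = 6, det(A) = 3
Characteristic polynomial: λ² - tr(A)λ + det(A) = λ² - 6λ + 3
λ² - 6λ + 3 = 0  ⇒  λ = (6 ± √((-6)² - 4·(3)))/2 = (6 ± √(24))/2
  = 3 + √6,  3 - √6
Eigenvalues: 3 + √6, 3 - √6  (≈ 5.449, 0.5505)
The two irrational eigenvalues are distinct (simple), so each has alg. mult. = geom. mult. = 1.
Sum of geometric multiplicities equals n, so A has n independent eigenvectors.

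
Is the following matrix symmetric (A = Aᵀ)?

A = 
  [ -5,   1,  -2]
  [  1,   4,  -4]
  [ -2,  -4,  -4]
Yes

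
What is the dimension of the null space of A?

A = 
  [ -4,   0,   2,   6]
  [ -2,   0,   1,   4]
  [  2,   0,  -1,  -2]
nullity(A) = 2

Row reduce:
R2 → R2 - (1/2)·R1
R3 → R3 + (1/2)·R1
R3 → R3 - (1)·R2
REF = 
  [ -4,   0,   2,   6]
  [  0,   0,   0,   1]
  [  0,   0,   0,   0]
Pivot columns: 1, 4 → 2 pivots.
rank(A) = 2, so nullity(A) = 4 - 2 = 2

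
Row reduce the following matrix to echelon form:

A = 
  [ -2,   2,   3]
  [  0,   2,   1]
Row operations:
No row operations needed (already in echelon form).

Resulting echelon form:
REF = 
  [ -2,   2,   3]
  [  0,   2,   1]

Rank = 2 (number of non-zero pivot rows).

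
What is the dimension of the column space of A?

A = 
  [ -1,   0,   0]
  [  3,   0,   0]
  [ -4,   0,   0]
Row reduce:
R2 → R2 + (3)·R1
R3 → R3 - (4)·R1
REF = 
  [ -1,   0,   0]
  [  0,   0,   0]
  [  0,   0,   0]
Pivot columns: 1 → 1 pivot.
dim(Col(A)) = number of pivot columns = 1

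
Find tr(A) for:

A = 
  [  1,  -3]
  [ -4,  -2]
-1

tr(A) = 1 + -2 = -1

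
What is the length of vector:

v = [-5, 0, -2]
5.385

||v||₂ = √((-5)² + (0)² + (-2)²) = √29 = 5.385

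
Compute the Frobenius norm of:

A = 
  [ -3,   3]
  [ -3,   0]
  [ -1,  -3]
||A||_F = 6.083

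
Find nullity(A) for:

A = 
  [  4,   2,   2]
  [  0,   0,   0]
nullity(A) = 2

Row reduce:
(no row operations needed)
REF = 
  [  4,   2,   2]
  [  0,   0,   0]
Pivot columns: 1 → 1 pivot.
rank(A) = 1, so nullity(A) = 3 - 1 = 2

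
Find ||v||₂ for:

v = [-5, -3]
5.831

||v||₂ = √((-5)² + (-3)²) = √34 = 5.831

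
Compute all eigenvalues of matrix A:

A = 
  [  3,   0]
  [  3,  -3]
tr(A) = 0, det(A) = -9
Characteristic polynomial: λ² - tr(A)λ + det(A) = λ² - 9
λ² - 9 = (λ + 3)(λ - 3)

λ = 3, -3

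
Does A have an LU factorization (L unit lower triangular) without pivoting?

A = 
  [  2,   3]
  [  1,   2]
Yes.
A[1,1] = 2 ≠ 0, so Gaussian elimination proceeds without a row swap: multiplier ℓ₂₁ = (1)/(2) = 1/2, and U[2,2] = 2 - (1/2)(3) = 1/2.
L = 
  [  1,   0]
  [1/2,   1]
U = 
  [  2,   3]
  [  0, 1/2]
Check row 2 of LU: [(1/2)(2), (1/2)(3) + (1/2)] = [1, 2] = row 2 of A ✓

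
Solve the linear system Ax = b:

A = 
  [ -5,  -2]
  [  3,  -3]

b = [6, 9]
x = [0, -3]

Row reduce the augmented matrix [A|b]:
R2 → R2 + (3/5)·R1
REF = 
  [   -5,    -2,     6]
  [    0, -21/5,  63/5]

Back-substitution:
x₂ = (63/5) / (-21/5) = -3
x₁ = (6 - (-2)(-3)) / (-5) = 0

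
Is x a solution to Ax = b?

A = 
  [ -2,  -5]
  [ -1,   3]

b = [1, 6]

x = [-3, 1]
Yes

Ax = [1, 6] = b ✓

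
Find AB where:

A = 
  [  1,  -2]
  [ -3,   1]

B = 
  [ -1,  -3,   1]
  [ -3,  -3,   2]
AB = 
  [  5,   3,  -3]
  [  0,   6,  -1]

A is 2×2 and B is 2×3, so AB is 2×3. Each entry is (row of A)·(column of B):
AB[1,1] = (1)(-1) + (-2)(-3) = 5
AB[1,2] = (1)(-3) + (-2)(-3) = 3
AB[1,3] = (1)(1) + (-2)(2) = -3
AB[2,1] = (-3)(-1) + (1)(-3) = 0
AB[2,2] = (-3)(-3) + (1)(-3) = 6
AB[2,3] = (-3)(1) + (1)(2) = -1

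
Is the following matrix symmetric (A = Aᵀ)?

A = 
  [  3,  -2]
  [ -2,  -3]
Yes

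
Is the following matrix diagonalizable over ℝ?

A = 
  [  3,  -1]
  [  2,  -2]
Yes

tr(A) = 1, det(A) = -4
Characteristic polynomial: λ² - tr(A)λ + det(A) = λ² - λ - 4
λ² - λ - 4 = 0  ⇒  λ = (1 ± √((-1)² - 4·(-4)))/2 = (1 ± √(17))/2
  = (1 + √17)/2,  (1 - √17)/2
Eigenvalues: (1 + √17)/2, (1 - √17)/2  (≈ 2.562, -1.562)
The two irrational eigenvalues are distinct (simple), so each has alg. mult. = geom. mult. = 1.
Sum of geometric multiplicities equals n, so A has n independent eigenvectors.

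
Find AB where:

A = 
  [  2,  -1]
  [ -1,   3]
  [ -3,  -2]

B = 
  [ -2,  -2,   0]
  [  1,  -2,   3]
AB = 
  [ -5,  -2,  -3]
  [  5,  -4,   9]
  [  4,  10,  -6]

A is 3×2 and B is 2×3, so AB is 3×3. Each entry is (row of A)·(column of B):
AB[1,1] = (2)(-2) + (-1)(1) = -5
AB[1,2] = (2)(-2) + (-1)(-2) = -2
AB[1,3] = (2)(0) + (-1)(3) = -3
AB[2,1] = (-1)(-2) + (3)(1) = 5
AB[2,2] = (-1)(-2) + (3)(-2) = -4
AB[2,3] = (-1)(0) + (3)(3) = 9
AB[3,1] = (-3)(-2) + (-2)(1) = 4
AB[3,2] = (-3)(-2) + (-2)(-2) = 10
AB[3,3] = (-3)(0) + (-2)(3) = -6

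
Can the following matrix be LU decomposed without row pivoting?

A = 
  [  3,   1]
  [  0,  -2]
Yes.
A[1,1] = 3 ≠ 0, so Gaussian elimination proceeds without a row swap: multiplier ℓ₂₁ = (0)/(3) = 0, and U[2,2] = -2 - (0)(1) = -2.
L = 
  [  1,   0]
  [  0,   1]
U = 
  [  3,   1]
  [  0,  -2]
Check row 2 of LU: [(0)(3), (0)(1) + (-2)] = [0, -2] = row 2 of A ✓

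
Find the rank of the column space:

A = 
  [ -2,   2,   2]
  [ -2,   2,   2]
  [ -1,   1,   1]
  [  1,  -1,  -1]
dim(Col(A)) = 1

Row reduce:
R2 → R2 - (1)·R1
R3 → R3 - (1/2)·R1
R4 → R4 + (1/2)·R1
REF = 
  [ -2,   2,   2]
  [  0,   0,   0]
  [  0,   0,   0]
  [  0,   0,   0]
Pivot columns: 1 → 1 pivot.
dim(Col(A)) = number of pivot columns = 1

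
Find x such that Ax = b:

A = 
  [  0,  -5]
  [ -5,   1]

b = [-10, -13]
x = [3, 2]

Row reduce the augmented matrix [A|b]:
Swap R1 ↔ R2
REF = 
  [ -5,   1, -13]
  [  0,  -5, -10]

Back-substitution:
x₂ = (-10) / (-5) = 2
x₁ = (-13 - (1)(2)) / (-5) = 3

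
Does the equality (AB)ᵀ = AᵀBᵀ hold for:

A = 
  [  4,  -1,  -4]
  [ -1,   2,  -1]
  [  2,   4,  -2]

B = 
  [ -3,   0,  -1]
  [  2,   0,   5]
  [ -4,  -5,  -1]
No

(AB)ᵀ = 
  [  2,  11,  10]
  [ 20,   5,  10]
  [ -5,  12,  20]

AᵀBᵀ = 
  [-14,  18, -13]
  [ -1,  18, -10]
  [ 14, -18,  23]

The two matrices differ, so (AB)ᵀ ≠ AᵀBᵀ in general. The correct identity is (AB)ᵀ = BᵀAᵀ.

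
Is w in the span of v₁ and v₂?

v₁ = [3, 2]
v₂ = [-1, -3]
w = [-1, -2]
Yes

Form the augmented matrix and row-reduce:
[v₁|v₂|w] = 
  [  3,  -1,  -1]
  [  2,  -3,  -2]
R2 → R2 - (2/3)·R1
REF = 
  [   3,   -1,   -1]
  [   0, -7/3, -4/3]

No row of the form [0 0 | nonzero], so the system is consistent. Back-substitution gives c₁ = -1/7, c₂ = 4/7: w = (-1/7)·v₁ + (4/7)·v₂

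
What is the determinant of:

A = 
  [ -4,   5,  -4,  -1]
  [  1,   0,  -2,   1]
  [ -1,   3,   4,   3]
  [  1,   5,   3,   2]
Cofactor expansion along row 1: det(A) = a₁₁M₁₁ - a₁₂M₁₂ + a₁₃M₁₃ - a₁₄M₁₄

M₁₁ = det[[0, -2, 1]; [3, 4, 3]; [5, 3, 2]]
  = (0)·((4)(2) - (3)(3)) - (-2)·((3)(2) - (3)(5)) + (1)·((3)(3) - (4)(5))
  = (0)(-1) - (-2)(-9) + (1)(-11)
  = -29
M₁₂ = det[[1, -2, 1]; [-1, 4, 3]; [1, 3, 2]]
  = (1)·((4)(2) - (3)(3)) - (-2)·((-1)(2) - (3)(1)) + (1)·((-1)(3) - (4)(1))
  = (1)(-1) - (-2)(-5) + (1)(-7)
  = -18
M₁₃ = det[[1, 0, 1]; [-1, 3, 3]; [1, 5, 2]]
  = (1)·((3)(2) - (3)(5)) - (0)·((-1)(2) - (3)(1)) + (1)·((-1)(5) - (3)(1))
  = (1)(-9) - (0)(-5) + (1)(-8)
  = -17
M₁₄ = det[[1, 0, -2]; [-1, 3, 4]; [1, 5, 3]]
  = (1)·((3)(3) - (4)(5)) - (0)·((-1)(3) - (4)(1)) + (-2)·((-1)(5) - (3)(1))
  = (1)(-11) - (0)(-7) + (-2)(-8)
  = 5

det(A) = (-4)(-29) - (5)(-18) + (-4)(-17) - (-1)(5) = 279

det(A) = 279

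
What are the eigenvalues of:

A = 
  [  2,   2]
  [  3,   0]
tr(A) = 2, det(A) = -6
Characteristic polynomial: λ² - tr(A)λ + det(A) = λ² - 2λ - 6
λ² - 2λ - 6 = 0  ⇒  λ = (2 ± √((-2)² - 4·(-6)))/2 = (2 ± √(28))/2
  = 1 + √7,  1 - √7

λ = 1 + √7, 1 - √7  (≈ 3.646, -1.646)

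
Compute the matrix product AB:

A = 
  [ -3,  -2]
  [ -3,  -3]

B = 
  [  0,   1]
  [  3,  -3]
AB = 
  [ -6,   3]
  [ -9,   6]

A is 2×2 and B is 2×2, so AB is 2×2. Each entry is (row of A)·(column of B):
AB[1,1] = (-3)(0) + (-2)(3) = -6
AB[1,2] = (-3)(1) + (-2)(-3) = 3
AB[2,1] = (-3)(0) + (-3)(3) = -9
AB[2,2] = (-3)(1) + (-3)(-3) = 6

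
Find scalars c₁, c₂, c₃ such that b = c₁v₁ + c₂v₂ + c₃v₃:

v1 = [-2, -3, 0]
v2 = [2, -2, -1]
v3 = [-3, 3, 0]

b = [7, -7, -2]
c1 = 0, c2 = 2, c3 = -1

b = 0·v1 + 2·v2 + -1·v3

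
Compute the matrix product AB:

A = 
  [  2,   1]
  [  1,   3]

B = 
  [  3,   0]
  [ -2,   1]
AB = 
  [  4,   1]
  [ -3,   3]

A is 2×2 and B is 2×2, so AB is 2×2. Each entry is (row of A)·(column of B):
AB[1,1] = (2)(3) + (1)(-2) = 4
AB[1,2] = (2)(0) + (1)(1) = 1
AB[2,1] = (1)(3) + (3)(-2) = -3
AB[2,2] = (1)(0) + (3)(1) = 3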